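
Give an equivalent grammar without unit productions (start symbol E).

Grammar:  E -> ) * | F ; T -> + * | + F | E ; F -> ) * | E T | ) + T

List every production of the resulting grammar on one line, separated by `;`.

E -> ) * | E T | ) + T; T -> ) * | E T | ) + T | + * | + F; F -> ) * | E T | ) + T

Unit pairs: E ⇒* {F}; T ⇒* {E, F}.
For every A with A ⇒* B via unit rules, add B's non-unit alternatives to A; then delete every rule of the form X → Y.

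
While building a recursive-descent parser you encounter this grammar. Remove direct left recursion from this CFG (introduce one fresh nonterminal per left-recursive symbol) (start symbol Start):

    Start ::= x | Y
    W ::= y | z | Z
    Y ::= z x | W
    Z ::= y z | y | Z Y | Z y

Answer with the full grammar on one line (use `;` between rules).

Start ::= x | Y; W ::= y | z | Z; Y ::= z x | W; Z ::= y z Z1 | y Z1; Z1 ::= Y Z1 | y Z1 | eps

Directly left-recursive nonterminal: Z.
For Z: α = {Y, y}, β = {y z, y}. Rewrite as Z → β Z1 and Z1 → α Z1 | ε.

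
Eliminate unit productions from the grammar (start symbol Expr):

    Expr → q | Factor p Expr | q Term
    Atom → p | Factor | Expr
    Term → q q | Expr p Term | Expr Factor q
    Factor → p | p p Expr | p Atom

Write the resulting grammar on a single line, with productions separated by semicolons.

Unit pairs: Atom ⇒* {Expr, Factor}.
For each unit pair (A, B), copy every non-unit production of B to A, then drop all unit productions.

Expr → q | Factor p Expr | q Term; Atom → p | p p Expr | p Atom | q | Factor p Expr | q Term; Term → q q | Expr p Term | Expr Factor q; Factor → p | p p Expr | p Atom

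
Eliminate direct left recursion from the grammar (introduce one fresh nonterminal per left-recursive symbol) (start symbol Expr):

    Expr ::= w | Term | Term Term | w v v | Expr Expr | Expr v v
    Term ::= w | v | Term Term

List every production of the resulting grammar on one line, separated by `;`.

Expr ::= w Expr1 | Term Expr1 | Term Term Expr1 | w v v Expr1; Term ::= w Term1 | v Term1; Expr1 ::= Expr Expr1 | v v Expr1 | ε; Term1 ::= Term Term1 | ε

Left recursion appears on Expr, Term.
For Expr: α = {Expr, v v}, β = {w, Term, Term Term, w v v}. Rewrite as Expr → β Expr1 and Expr1 → α Expr1 | ε.
For Term: α = {Term}, β = {w, v}. Rewrite as Term → β Term1 and Term1 → α Term1 | ε.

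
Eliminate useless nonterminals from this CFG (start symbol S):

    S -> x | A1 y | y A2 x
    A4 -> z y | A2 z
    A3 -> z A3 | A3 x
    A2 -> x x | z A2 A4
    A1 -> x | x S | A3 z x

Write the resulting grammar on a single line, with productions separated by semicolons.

Generating nonterminals: {A1, A2, A4, S}.
Reachable from S after that: {A1, A2, A4, S}.
Removed useless symbols: {A3} and every production mentioning them.

S -> x | A1 y | y A2 x; A4 -> z y | A2 z; A2 -> x x | z A2 A4; A1 -> x | x S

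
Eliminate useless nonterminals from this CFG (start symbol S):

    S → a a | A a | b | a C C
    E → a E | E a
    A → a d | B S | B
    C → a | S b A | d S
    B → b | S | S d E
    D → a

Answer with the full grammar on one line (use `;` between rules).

S → a a | A a | b | a C C; A → a d | B S | B; C → a | S b A | d S; B → b | S

Generating nonterminals: {A, B, C, D, S}.
Reachable from S after that: {A, B, C, S}.
Removed useless symbols: {D, E} and every production mentioning them.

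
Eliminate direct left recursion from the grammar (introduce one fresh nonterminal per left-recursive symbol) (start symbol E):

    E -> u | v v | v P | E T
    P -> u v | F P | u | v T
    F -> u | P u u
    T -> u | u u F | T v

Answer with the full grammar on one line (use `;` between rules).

E, T are directly left-recursive.
For E: α = {T}, β = {u, v v, v P}. Rewrite as E → β E' and E' → α E' | ε.
For T: α = {v}, β = {u, u u F}. Rewrite as T → β T' and T' → α T' | ε.

E -> u E' | v v E' | v P E'; P -> u v | F P | u | v T; F -> u | P u u; T -> u T' | u u F T'; E' -> T E' | ε; T' -> v T' | ε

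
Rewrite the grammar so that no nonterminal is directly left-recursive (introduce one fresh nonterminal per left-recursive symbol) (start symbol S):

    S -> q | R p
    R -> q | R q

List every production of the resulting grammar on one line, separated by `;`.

Directly left-recursive nonterminal: R.
For R: α = {q}, β = {q}. Rewrite as R → β R' and R' → α R' | ε.

S -> q | R p; R -> q R'; R' -> q R' | ε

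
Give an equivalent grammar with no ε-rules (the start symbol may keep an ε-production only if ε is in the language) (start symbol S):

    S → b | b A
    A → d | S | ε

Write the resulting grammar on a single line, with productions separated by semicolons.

The nullable symbols are {A}.
ε ∉ L(G), so no ε-production is kept.

S → b | b A; A → d | S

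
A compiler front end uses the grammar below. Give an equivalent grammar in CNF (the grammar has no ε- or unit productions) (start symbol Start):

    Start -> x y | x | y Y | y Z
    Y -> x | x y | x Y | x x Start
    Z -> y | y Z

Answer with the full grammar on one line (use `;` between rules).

Introduce a nonterminal for each terminal appearing in a rule of length ≥ 2: X1 → x, X2 → y.
Binarize each right-hand side of length ≥ 3 by chaining fresh nonterminals (Y1, Y2, …): affected rules were Y → X1 X1 Start.

Start -> X1 X2 | x | X2 Y | X2 Z; Y -> x | X1 X2 | X1 Y | X1 Y1; Z -> y | X2 Z; X1 -> x; X2 -> y; Y1 -> X1 Start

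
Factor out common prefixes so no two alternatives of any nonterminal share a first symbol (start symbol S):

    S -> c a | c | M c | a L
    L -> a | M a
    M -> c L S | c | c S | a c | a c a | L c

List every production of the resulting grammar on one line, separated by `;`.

S -> M c | a L | c S'; L -> a | M a; M -> L c | c M' | a c M''; S' -> a | ε; M' -> L S | ε | S; M'' -> ε | a

S has alternatives sharing prefix 'c': factor to S → c S' with S' → a | ε.
M has alternatives sharing prefix 'c': factor to M → c M' with M' → L S | ε | S.
M has alternatives sharing prefix 'a c': factor to M → a c M'' with M'' → ε | a.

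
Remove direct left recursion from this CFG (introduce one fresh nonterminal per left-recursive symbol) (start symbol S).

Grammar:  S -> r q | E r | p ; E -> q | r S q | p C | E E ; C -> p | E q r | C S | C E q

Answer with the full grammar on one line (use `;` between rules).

E, C are directly left-recursive.
For E: α = {E}, β = {q, r S q, p C}. Rewrite as E → β E' and E' → α E' | ε.
For C: α = {S, E q}, β = {p, E q r}. Rewrite as C → β C' and C' → α C' | ε.

S -> r q | E r | p; E -> q E' | r S q E' | p C E'; C -> p C' | E q r C'; E' -> E E' | ε; C' -> S C' | E q C' | ε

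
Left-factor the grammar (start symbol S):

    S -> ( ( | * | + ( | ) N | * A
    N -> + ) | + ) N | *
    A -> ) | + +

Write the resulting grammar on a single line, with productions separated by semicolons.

S has alternatives sharing prefix '*': factor to S → * S' with S' → ε | A.
N has alternatives sharing prefix '+ )': factor to N → + ) N' with N' → ε | N.

S -> ( ( | + ( | ) N | * S'; N -> * | + ) N'; A -> ) | + +; S' -> ε | A; N' -> ε | N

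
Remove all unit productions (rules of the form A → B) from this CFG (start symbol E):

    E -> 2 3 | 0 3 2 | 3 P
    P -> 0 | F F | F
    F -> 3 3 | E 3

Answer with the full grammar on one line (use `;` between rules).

E -> 2 3 | 0 3 2 | 3 P; P -> 3 3 | E 3 | 0 | F F; F -> 3 3 | E 3

Unit pairs: P ⇒* {F}.
For each unit pair (A, B), copy every non-unit production of B to A, then drop all unit productions.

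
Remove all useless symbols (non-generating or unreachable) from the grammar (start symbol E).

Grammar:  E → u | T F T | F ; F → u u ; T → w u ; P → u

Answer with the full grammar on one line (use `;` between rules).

Generating nonterminals: {E, F, P, T}.
Reachable from E after that: {E, F, T}.
Removed useless symbols: {P} and every production mentioning them.

E → u | T F T | F; F → u u; T → w u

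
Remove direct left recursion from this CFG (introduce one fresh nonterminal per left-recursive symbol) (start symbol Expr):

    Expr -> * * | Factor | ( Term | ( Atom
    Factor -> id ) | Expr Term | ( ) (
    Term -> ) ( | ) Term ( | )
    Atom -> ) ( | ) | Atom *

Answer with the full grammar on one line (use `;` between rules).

Expr -> * * | Factor | ( Term | ( Atom; Factor -> id ) | Expr Term | ( ) (; Term -> ) ( | ) Term ( | ); Atom -> ) ( Atom1 | ) Atom1; Atom1 -> * Atom1 | ε

Atom is directly left-recursive.
For Atom: α = {*}, β = {) (, )}. Rewrite as Atom → β Atom1 and Atom1 → α Atom1 | ε.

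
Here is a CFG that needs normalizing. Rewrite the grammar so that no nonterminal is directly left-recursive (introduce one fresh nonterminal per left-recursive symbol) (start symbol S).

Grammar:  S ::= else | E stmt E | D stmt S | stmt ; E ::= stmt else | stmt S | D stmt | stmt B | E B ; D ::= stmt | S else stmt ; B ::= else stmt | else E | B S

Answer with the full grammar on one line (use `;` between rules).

S ::= else | E stmt E | D stmt S | stmt; E ::= stmt else E' | stmt S E' | D stmt E' | stmt B E'; D ::= stmt | S else stmt; B ::= else stmt B' | else E B'; E' ::= B E' | ε; B' ::= S B' | ε

E, B are directly left-recursive.
For E: α = {B}, β = {stmt else, stmt S, D stmt, stmt B}. Rewrite as E → β E' and E' → α E' | ε.
For B: α = {S}, β = {else stmt, else E}. Rewrite as B → β B' and B' → α B' | ε.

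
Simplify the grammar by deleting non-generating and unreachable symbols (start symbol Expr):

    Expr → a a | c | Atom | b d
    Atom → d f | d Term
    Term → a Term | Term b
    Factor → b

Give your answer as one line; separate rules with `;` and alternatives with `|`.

Generating nonterminals: {Atom, Expr, Factor}.
Reachable from Expr after that: {Atom, Expr}.
Removed useless symbols: {Factor, Term} and every production mentioning them.

Expr → a a | c | Atom | b d; Atom → d f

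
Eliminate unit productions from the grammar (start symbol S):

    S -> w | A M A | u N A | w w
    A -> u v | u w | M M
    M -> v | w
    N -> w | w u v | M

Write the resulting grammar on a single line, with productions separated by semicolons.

S -> w | A M A | u N A | w w; A -> u v | u w | M M; M -> v | w; N -> w | w u v | v

Unit pairs: N ⇒* {M}.
Replace each nonterminal's rules with the union of the non-unit rules of every nonterminal it unit-derives.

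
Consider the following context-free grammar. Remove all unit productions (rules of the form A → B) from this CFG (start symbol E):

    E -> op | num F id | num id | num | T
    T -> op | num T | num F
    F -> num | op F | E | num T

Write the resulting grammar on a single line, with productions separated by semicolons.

Unit pairs: E ⇒* {T}; F ⇒* {E, T}.
For every A with A ⇒* B via unit rules, add B's non-unit alternatives to A; then delete every rule of the form X → Y.

E -> op | num F id | num id | num | num T | num F; T -> op | num T | num F; F -> op | num F id | num id | num | op F | num T | num F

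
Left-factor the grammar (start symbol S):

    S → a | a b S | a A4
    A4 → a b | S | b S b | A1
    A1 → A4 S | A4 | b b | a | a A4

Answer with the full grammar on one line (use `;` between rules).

S → a S'; A4 → a b | S | b S b | A1; A1 → b b | A4 A1' | a A1''; S' → ε | b S | A4; A1' → S | ε; A1'' → ε | A4

S has alternatives sharing prefix 'a': factor to S → a S' with S' → ε | b S | A4.
A1 has alternatives sharing prefix 'A4': factor to A1 → A4 A1' with A1' → S | ε.
A1 has alternatives sharing prefix 'a': factor to A1 → a A1'' with A1'' → ε | A4.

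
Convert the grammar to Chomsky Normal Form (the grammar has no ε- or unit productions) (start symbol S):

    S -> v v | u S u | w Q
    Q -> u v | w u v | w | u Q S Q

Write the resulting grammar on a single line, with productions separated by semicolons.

Introduce a nonterminal for each terminal appearing in a rule of length ≥ 2: X1 → v, X2 → u, X3 → w.
Binarize each right-hand side of length ≥ 3 by chaining fresh nonterminals (Y1, Y2, …): affected rules were S → X2 S X2; Q → X3 X2 X1; Q → X2 Q S Q.

S -> X1 X1 | X2 Y1 | X3 Q; Q -> X2 X1 | X3 Y2 | w | X2 Y3; X1 -> v; X2 -> u; X3 -> w; Y1 -> S X2; Y2 -> X2 X1; Y3 -> Q Y4; Y4 -> S Q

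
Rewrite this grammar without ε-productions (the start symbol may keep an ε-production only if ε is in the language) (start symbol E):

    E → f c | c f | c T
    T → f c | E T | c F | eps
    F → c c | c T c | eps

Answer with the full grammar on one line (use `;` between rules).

Nullable nonterminals: {F, T}.
ε ∉ L(G), so no ε-production is kept.
Add the nullable-subset variants: E → c T gives c T | c. T → E T gives E T | E. T → c F gives c F | c.

E → f c | c f | c T | c; T → f c | E T | E | c F | c; F → c c | c T c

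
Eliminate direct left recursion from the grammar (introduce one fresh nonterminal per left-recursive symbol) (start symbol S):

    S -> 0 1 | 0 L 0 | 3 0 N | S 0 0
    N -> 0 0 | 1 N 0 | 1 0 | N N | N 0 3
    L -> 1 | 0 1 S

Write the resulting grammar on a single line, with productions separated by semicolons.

S -> 0 1 S' | 0 L 0 S' | 3 0 N S'; N -> 0 0 N' | 1 N 0 N' | 1 0 N'; L -> 1 | 0 1 S; S' -> 0 0 S' | epsilon; N' -> N N' | 0 3 N' | epsilon

Left recursion appears on S, N.
For S: α = {0 0}, β = {0 1, 0 L 0, 3 0 N}. Rewrite as S → β S' and S' → α S' | ε.
For N: α = {N, 0 3}, β = {0 0, 1 N 0, 1 0}. Rewrite as N → β N' and N' → α N' | ε.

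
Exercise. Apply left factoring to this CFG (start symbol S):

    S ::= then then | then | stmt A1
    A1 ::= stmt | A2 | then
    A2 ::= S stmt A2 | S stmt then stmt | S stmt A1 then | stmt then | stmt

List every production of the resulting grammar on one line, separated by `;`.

S has alternatives sharing prefix 'then': factor to S → then S' with S' → then | ε.
A2 has alternatives sharing prefix 'S stmt': factor to A2 → S stmt A2' with A2' → A2 | then stmt | A1 then.
A2 has alternatives sharing prefix 'stmt': factor to A2 → stmt A2'' with A2'' → then | ε.

S ::= stmt A1 | then S'; A1 ::= stmt | A2 | then; A2 ::= S stmt A2' | stmt A2''; S' ::= then | epsilon; A2' ::= A2 | then stmt | A1 then; A2'' ::= then | epsilon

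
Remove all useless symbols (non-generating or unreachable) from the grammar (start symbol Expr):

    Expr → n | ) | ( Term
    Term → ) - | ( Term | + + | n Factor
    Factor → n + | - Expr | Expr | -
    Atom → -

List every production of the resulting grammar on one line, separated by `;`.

Expr → n | ) | ( Term; Term → ) - | ( Term | + + | n Factor; Factor → n + | - Expr | Expr | -

Generating nonterminals: {Atom, Expr, Factor, Term}.
Reachable from Expr after that: {Expr, Factor, Term}.
Removed useless symbols: {Atom} and every production mentioning them.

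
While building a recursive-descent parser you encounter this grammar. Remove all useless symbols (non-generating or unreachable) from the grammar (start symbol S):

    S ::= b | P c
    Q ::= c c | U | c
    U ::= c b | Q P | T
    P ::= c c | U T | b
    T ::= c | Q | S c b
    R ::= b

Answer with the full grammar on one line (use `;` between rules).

S ::= b | P c; Q ::= c c | U | c; U ::= c b | Q P | T; P ::= c c | U T | b; T ::= c | Q | S c b

Generating nonterminals: {P, Q, R, S, T, U}.
Reachable from S after that: {P, Q, S, T, U}.
Removed useless symbols: {R} and every production mentioning them.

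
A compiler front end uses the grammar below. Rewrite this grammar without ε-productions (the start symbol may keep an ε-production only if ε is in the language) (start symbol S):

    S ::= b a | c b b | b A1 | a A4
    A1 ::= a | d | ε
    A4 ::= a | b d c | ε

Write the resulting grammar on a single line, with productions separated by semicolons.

The nullable symbols are {A1, A4}.
ε ∉ L(G), so no ε-production is kept.
Add the nullable-subset variants: S → b A1 gives b A1 | b. S → a A4 gives a A4 | a.

S ::= b a | c b b | b A1 | b | a A4 | a; A1 ::= a | d; A4 ::= a | b d c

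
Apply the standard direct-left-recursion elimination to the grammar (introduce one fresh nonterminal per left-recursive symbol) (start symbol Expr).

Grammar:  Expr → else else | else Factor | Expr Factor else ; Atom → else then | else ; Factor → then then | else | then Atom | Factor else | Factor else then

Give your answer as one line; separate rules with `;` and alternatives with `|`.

Left recursion appears on Expr, Factor.
For Expr: α = {Factor else}, β = {else else, else Factor}. Rewrite as Expr → β Expr1 and Expr1 → α Expr1 | ε.
For Factor: α = {else, else then}, β = {then then, else, then Atom}. Rewrite as Factor → β Factor1 and Factor1 → α Factor1 | ε.

Expr → else else Expr1 | else Factor Expr1; Atom → else then | else; Factor → then then Factor1 | else Factor1 | then Atom Factor1; Expr1 → Factor else Expr1 | ε; Factor1 → else Factor1 | else then Factor1 | ε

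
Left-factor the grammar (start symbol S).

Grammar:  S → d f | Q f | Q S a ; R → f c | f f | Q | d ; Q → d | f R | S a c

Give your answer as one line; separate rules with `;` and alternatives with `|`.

S → d f | Q S'; R → Q | d | f R'; Q → d | f R | S a c; S' → f | S a; R' → c | f

S has alternatives sharing prefix 'Q': factor to S → Q S' with S' → f | S a.
R has alternatives sharing prefix 'f': factor to R → f R' with R' → c | f.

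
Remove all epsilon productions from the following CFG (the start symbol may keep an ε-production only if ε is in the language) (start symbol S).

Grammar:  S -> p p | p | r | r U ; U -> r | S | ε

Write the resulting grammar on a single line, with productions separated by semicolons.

S -> p p | p | r | r U; U -> r | S

The nullable symbols are {U}.
ε ∉ L(G), so no ε-production is kept.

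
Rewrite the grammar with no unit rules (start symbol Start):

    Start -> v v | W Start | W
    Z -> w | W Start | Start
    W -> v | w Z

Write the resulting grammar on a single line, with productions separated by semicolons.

Start -> v v | W Start | v | w Z; Z -> w | W Start | v v | v | w Z; W -> v | w Z

Unit pairs: Start ⇒* {W}; Z ⇒* {Start, W}.
For every A with A ⇒* B via unit rules, add B's non-unit alternatives to A; then delete every rule of the form X → Y.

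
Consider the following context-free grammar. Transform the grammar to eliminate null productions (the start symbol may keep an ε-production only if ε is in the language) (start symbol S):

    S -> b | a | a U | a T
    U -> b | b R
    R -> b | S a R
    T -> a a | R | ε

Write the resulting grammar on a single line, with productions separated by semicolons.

S -> b | a | a U | a T; U -> b | b R; R -> b | S a R; T -> a a | R

Nullable nonterminals: {T}.
ε ∉ L(G), so no ε-production is kept.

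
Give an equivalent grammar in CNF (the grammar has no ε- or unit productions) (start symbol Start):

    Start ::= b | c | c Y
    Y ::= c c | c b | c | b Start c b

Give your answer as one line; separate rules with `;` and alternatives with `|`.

Start ::= b | c | X1 Y; Y ::= X1 X1 | X1 X2 | c | X2 Y1; X1 ::= c; X2 ::= b; Y1 ::= Start Y2; Y2 ::= X1 X2

Introduce a nonterminal for each terminal appearing in a rule of length ≥ 2: X1 → c, X2 → b.
Binarize each right-hand side of length ≥ 3 by chaining fresh nonterminals (Y1, Y2, …): affected rules were Y → X2 Start X1 X2.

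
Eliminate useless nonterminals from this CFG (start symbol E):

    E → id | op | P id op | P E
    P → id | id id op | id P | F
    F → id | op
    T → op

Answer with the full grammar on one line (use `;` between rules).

E → id | op | P id op | P E; P → id | id id op | id P | F; F → id | op

Generating nonterminals: {E, F, P, T}.
Reachable from E after that: {E, F, P}.
Removed useless symbols: {T} and every production mentioning them.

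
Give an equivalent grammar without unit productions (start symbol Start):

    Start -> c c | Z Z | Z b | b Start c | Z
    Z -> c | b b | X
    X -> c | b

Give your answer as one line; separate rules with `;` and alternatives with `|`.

Unit pairs: Start ⇒* {X, Z}; Z ⇒* {X}.
For every A with A ⇒* B via unit rules, add B's non-unit alternatives to A; then delete every rule of the form X → Y.

Start -> c | b b | c c | Z Z | Z b | b Start c | b; Z -> c | b b | b; X -> c | b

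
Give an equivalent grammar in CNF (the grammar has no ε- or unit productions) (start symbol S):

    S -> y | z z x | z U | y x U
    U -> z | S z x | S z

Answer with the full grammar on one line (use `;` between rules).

Introduce a nonterminal for each terminal appearing in a rule of length ≥ 2: X1 → z, X2 → x, X3 → y.
Binarize each right-hand side of length ≥ 3 by chaining fresh nonterminals (Y1, Y2, …): affected rules were S → X1 X1 X2; S → X3 X2 U; U → S X1 X2.

S -> y | X1 Y1 | X1 U | X3 Y2; U -> z | S Y3 | S X1; X1 -> z; X2 -> x; X3 -> y; Y1 -> X1 X2; Y2 -> X2 U; Y3 -> X1 X2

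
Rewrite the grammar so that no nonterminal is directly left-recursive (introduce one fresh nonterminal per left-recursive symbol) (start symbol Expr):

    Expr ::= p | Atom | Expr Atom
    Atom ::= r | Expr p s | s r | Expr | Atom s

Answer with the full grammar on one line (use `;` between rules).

Expr ::= p Expr1 | Atom Expr1; Atom ::= r Atom1 | Expr p s Atom1 | s r Atom1 | Expr Atom1; Expr1 ::= Atom Expr1 | epsilon; Atom1 ::= s Atom1 | epsilon

Left recursion appears on Expr, Atom.
For Expr: α = {Atom}, β = {p, Atom}. Rewrite as Expr → β Expr1 and Expr1 → α Expr1 | ε.
For Atom: α = {s}, β = {r, Expr p s, s r, Expr}. Rewrite as Atom → β Atom1 and Atom1 → α Atom1 | ε.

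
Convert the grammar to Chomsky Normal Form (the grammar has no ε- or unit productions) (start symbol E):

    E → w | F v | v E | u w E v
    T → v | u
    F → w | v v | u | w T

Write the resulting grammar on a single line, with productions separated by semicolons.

Introduce a nonterminal for each terminal appearing in a rule of length ≥ 2: X1 → v, X2 → u, X3 → w.
Binarize each right-hand side of length ≥ 3 by chaining fresh nonterminals (Y1, Y2, …): affected rules were E → X2 X3 E X1.

E → w | F X1 | X1 E | X2 Y1; T → v | u; F → w | X1 X1 | u | X3 T; X1 → v; X2 → u; X3 → w; Y1 → X3 Y2; Y2 → E X1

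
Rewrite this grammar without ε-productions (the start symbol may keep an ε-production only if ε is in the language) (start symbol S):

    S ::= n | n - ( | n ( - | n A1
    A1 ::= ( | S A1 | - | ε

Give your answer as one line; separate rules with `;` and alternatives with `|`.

S ::= n | n - ( | n ( - | n A1; A1 ::= ( | S A1 | S | -

Nullable set = {A1}.
ε ∉ L(G), so no ε-production is kept.
Add the nullable-subset variants: A1 → S A1 gives S A1 | S.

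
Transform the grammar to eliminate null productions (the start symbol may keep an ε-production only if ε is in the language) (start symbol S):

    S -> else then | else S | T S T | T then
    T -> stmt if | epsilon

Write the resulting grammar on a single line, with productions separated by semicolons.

S -> else then | else S | T S T | T S | S T | T then | then; T -> stmt if

Nullable nonterminals: {T}.
ε ∉ L(G), so no ε-production is kept.
For each production, add variants omitting each subset of nullable occurrences: S → T S T gives T S T | T S | S T. S → T then gives T then | then.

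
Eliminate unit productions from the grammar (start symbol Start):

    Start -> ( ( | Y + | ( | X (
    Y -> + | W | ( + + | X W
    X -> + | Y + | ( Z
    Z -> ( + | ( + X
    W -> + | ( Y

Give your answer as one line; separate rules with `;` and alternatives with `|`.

Unit pairs: Y ⇒* {W}.
For every A with A ⇒* B via unit rules, add B's non-unit alternatives to A; then delete every rule of the form X → Y.

Start -> ( ( | Y + | ( | X (; Y -> + | ( Y | ( + + | X W; X -> + | Y + | ( Z; Z -> ( + | ( + X; W -> + | ( Y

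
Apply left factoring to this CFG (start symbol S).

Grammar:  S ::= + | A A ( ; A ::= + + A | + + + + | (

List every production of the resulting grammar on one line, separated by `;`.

A has alternatives sharing prefix '+ +': factor to A → + + A' with A' → A | + +.

S ::= + | A A (; A ::= ( | + + A'; A' ::= A | + +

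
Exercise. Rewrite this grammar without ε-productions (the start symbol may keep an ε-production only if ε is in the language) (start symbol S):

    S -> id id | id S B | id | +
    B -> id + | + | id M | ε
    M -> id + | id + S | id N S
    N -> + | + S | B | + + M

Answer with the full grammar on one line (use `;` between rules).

Nullable nonterminals: {B, N}.
ε ∉ L(G), so no ε-production is kept.
Add the nullable-subset variants: S → id S B gives id S B | id S. M → id N S gives id N S | id S.

S -> id id | id S B | id S | id | +; B -> id + | + | id M; M -> id + | id + S | id N S | id S; N -> + | + S | B | + + M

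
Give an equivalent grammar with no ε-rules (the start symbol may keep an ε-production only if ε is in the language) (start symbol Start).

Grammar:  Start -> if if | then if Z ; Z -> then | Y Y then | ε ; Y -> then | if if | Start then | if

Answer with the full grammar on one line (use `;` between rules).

Start -> if if | then if Z | then if; Z -> then | Y Y then; Y -> then | if if | Start then | if

Nullable set = {Z}.
ε ∉ L(G), so no ε-production is kept.
For each production, add variants omitting each subset of nullable occurrences: Start → then if Z gives then if Z | then if.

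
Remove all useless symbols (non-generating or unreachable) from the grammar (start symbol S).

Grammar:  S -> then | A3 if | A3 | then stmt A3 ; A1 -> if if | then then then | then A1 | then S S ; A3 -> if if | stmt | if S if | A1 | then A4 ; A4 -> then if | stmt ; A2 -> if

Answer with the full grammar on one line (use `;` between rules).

S -> then | A3 if | A3 | then stmt A3; A1 -> if if | then then then | then A1 | then S S; A3 -> if if | stmt | if S if | A1 | then A4; A4 -> then if | stmt

Generating nonterminals: {A1, A2, A3, A4, S}.
Reachable from S after that: {A1, A3, A4, S}.
Removed useless symbols: {A2} and every production mentioning them.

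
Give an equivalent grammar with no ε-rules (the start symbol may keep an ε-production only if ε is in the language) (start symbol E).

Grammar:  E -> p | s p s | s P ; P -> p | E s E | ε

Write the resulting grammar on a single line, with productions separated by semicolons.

E -> p | s p s | s P | s; P -> p | E s E

The nullable symbols are {P}.
ε ∉ L(G), so no ε-production is kept.
Add the nullable-subset variants: E → s P gives s P | s.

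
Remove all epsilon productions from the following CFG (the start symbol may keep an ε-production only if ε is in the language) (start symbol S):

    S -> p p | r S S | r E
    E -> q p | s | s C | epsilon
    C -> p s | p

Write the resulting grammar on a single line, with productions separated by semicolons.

S -> p p | r S S | r E | r; E -> q p | s | s C; C -> p s | p

The nullable symbols are {E}.
ε ∉ L(G), so no ε-production is kept.
For each production, add variants omitting each subset of nullable occurrences: S → r E gives r E | r.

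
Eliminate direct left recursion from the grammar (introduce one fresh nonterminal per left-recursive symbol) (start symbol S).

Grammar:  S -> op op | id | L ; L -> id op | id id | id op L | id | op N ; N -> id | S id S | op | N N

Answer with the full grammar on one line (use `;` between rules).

S -> op op | id | L; L -> id op | id id | id op L | id | op N; N -> id N' | S id S N' | op N'; N' -> N N' | epsilon

Directly left-recursive nonterminal: N.
For N: α = {N}, β = {id, S id S, op}. Rewrite as N → β N' and N' → α N' | ε.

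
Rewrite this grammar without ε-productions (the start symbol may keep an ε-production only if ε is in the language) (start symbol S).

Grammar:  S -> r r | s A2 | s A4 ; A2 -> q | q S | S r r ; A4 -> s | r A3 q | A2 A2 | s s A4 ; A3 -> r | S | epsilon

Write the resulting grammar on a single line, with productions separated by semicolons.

S -> r r | s A2 | s A4; A2 -> q | q S | S r r; A4 -> s | r A3 q | r q | A2 A2 | s s A4; A3 -> r | S

The nullable symbols are {A3}.
ε ∉ L(G), so no ε-production is kept.
Expand every rule over subsets of its nullable positions: A4 → r A3 q gives r A3 q | r q.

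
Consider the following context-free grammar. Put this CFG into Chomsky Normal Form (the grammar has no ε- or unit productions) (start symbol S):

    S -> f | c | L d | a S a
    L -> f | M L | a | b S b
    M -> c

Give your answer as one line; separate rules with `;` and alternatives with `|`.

S -> f | c | L X1 | X2 Y1; L -> f | M L | a | X3 Y2; M -> c; X1 -> d; X2 -> a; X3 -> b; Y1 -> S X2; Y2 -> S X3

Introduce a nonterminal for each terminal appearing in a rule of length ≥ 2: X1 → d, X2 → a, X3 → b.
Binarize each right-hand side of length ≥ 3 by chaining fresh nonterminals (Y1, Y2, …): affected rules were S → X2 S X2; L → X3 S X3.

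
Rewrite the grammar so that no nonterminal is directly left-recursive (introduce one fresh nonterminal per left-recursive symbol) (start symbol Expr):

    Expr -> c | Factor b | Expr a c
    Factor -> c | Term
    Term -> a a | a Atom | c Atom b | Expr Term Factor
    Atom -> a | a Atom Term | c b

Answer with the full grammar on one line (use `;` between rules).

Expr -> c Expr1 | Factor b Expr1; Factor -> c | Term; Term -> a a | a Atom | c Atom b | Expr Term Factor; Atom -> a | a Atom Term | c b; Expr1 -> a c Expr1 | epsilon

Expr is directly left-recursive.
For Expr: α = {a c}, β = {c, Factor b}. Rewrite as Expr → β Expr1 and Expr1 → α Expr1 | ε.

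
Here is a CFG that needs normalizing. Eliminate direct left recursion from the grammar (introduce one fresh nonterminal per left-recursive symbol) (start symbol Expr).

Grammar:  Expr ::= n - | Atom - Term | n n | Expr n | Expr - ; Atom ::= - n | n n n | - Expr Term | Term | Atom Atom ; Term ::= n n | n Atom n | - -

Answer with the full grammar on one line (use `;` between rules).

Left recursion appears on Expr, Atom.
For Expr: α = {n, -}, β = {n -, Atom - Term, n n}. Rewrite as Expr → β Expr1 and Expr1 → α Expr1 | ε.
For Atom: α = {Atom}, β = {- n, n n n, - Expr Term, Term}. Rewrite as Atom → β Atom1 and Atom1 → α Atom1 | ε.

Expr ::= n - Expr1 | Atom - Term Expr1 | n n Expr1; Atom ::= - n Atom1 | n n n Atom1 | - Expr Term Atom1 | Term Atom1; Term ::= n n | n Atom n | - -; Expr1 ::= n Expr1 | - Expr1 | ε; Atom1 ::= Atom Atom1 | ε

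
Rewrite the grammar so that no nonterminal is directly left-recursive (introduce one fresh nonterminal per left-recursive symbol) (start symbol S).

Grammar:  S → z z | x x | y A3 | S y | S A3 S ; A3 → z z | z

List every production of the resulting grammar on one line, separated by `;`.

Left recursion appears on S.
For S: α = {y, A3 S}, β = {z z, x x, y A3}. Rewrite as S → β S' and S' → α S' | ε.

S → z z S' | x x S' | y A3 S'; A3 → z z | z; S' → y S' | A3 S S' | ε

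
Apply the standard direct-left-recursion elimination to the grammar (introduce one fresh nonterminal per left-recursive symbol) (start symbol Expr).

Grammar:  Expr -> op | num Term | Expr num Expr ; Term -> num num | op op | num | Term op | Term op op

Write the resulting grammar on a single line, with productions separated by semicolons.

Directly left-recursive nonterminals: Expr, Term.
For Expr: α = {num Expr}, β = {op, num Term}. Rewrite as Expr → β Expr1 and Expr1 → α Expr1 | ε.
For Term: α = {op, op op}, β = {num num, op op, num}. Rewrite as Term → β Term1 and Term1 → α Term1 | ε.

Expr -> op Expr1 | num Term Expr1; Term -> num num Term1 | op op Term1 | num Term1; Expr1 -> num Expr Expr1 | ε; Term1 -> op Term1 | op op Term1 | ε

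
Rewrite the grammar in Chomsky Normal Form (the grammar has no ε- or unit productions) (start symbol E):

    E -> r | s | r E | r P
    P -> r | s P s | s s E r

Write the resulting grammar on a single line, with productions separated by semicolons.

Introduce a nonterminal for each terminal appearing in a rule of length ≥ 2: X1 → r, X2 → s.
Binarize each right-hand side of length ≥ 3 by chaining fresh nonterminals (Y1, Y2, …): affected rules were P → X2 P X2; P → X2 X2 E X1.

E -> r | s | X1 E | X1 P; P -> r | X2 Y1 | X2 Y2; X1 -> r; X2 -> s; Y1 -> P X2; Y2 -> X2 Y3; Y3 -> E X1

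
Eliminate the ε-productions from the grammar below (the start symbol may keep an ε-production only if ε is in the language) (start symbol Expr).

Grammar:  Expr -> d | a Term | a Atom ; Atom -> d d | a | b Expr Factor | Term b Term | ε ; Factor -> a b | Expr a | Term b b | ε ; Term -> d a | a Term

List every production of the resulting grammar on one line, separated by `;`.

The nullable symbols are {Atom, Factor}.
ε ∉ L(G), so no ε-production is kept.
Add the nullable-subset variants: Expr → a Atom gives a Atom | a. Atom → b Expr Factor gives b Expr Factor | b Expr.

Expr -> d | a Term | a Atom | a; Atom -> d d | a | b Expr Factor | b Expr | Term b Term; Factor -> a b | Expr a | Term b b; Term -> d a | a Term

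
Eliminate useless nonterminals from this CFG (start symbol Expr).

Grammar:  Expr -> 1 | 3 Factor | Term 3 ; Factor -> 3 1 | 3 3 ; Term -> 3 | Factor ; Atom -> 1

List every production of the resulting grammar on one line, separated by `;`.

Expr -> 1 | 3 Factor | Term 3; Factor -> 3 1 | 3 3; Term -> 3 | Factor

Generating nonterminals: {Atom, Expr, Factor, Term}.
Reachable from Expr after that: {Expr, Factor, Term}.
Removed useless symbols: {Atom} and every production mentioning them.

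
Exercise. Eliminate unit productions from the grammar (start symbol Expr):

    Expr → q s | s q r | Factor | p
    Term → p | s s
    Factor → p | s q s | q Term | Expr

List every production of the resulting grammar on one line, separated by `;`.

Expr → p | s q s | q Term | q s | s q r; Term → p | s s; Factor → p | s q s | q Term | q s | s q r

Unit pairs: Expr ⇒* {Factor}; Factor ⇒* {Expr}.
For each unit pair (A, B), copy every non-unit production of B to A, then drop all unit productions.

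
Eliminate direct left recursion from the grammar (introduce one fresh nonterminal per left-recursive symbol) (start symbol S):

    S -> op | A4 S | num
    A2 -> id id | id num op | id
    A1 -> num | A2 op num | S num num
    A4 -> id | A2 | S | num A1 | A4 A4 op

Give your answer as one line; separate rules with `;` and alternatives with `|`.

S -> op | A4 S | num; A2 -> id id | id num op | id; A1 -> num | A2 op num | S num num; A4 -> id A4' | A2 A4' | S A4' | num A1 A4'; A4' -> A4 op A4' | ε

Directly left-recursive nonterminal: A4.
For A4: α = {A4 op}, β = {id, A2, S, num A1}. Rewrite as A4 → β A4' and A4' → α A4' | ε.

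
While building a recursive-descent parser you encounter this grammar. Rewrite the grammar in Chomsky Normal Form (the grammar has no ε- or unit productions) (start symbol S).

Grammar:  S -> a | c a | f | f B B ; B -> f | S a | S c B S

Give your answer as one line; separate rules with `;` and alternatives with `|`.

S -> a | X1 X2 | f | X3 Y1; B -> f | S X2 | S Y2; X1 -> c; X2 -> a; X3 -> f; Y1 -> B B; Y2 -> X1 Y3; Y3 -> B S

Introduce a nonterminal for each terminal appearing in a rule of length ≥ 2: X1 → c, X2 → a, X3 → f.
Binarize each right-hand side of length ≥ 3 by chaining fresh nonterminals (Y1, Y2, …): affected rules were S → X3 B B; B → S X1 B S.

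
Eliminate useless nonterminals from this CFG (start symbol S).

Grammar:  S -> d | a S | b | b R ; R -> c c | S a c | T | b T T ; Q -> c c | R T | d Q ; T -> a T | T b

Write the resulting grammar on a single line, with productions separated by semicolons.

S -> d | a S | b | b R; R -> c c | S a c

Generating nonterminals: {Q, R, S}.
Reachable from S after that: {R, S}.
Removed useless symbols: {Q, T} and every production mentioning them.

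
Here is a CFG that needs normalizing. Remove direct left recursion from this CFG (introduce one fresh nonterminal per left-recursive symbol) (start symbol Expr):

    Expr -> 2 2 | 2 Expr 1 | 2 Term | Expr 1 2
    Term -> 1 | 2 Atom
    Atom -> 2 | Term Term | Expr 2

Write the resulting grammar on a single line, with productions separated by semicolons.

Left recursion appears on Expr.
For Expr: α = {1 2}, β = {2 2, 2 Expr 1, 2 Term}. Rewrite as Expr → β Expr1 and Expr1 → α Expr1 | ε.

Expr -> 2 2 Expr1 | 2 Expr 1 Expr1 | 2 Term Expr1; Term -> 1 | 2 Atom; Atom -> 2 | Term Term | Expr 2; Expr1 -> 1 2 Expr1 | ε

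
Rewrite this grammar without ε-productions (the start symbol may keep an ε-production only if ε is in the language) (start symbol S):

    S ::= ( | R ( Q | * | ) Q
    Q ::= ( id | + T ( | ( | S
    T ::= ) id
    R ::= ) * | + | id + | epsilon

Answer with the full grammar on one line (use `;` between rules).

Nullable set = {R}.
ε ∉ L(G), so no ε-production is kept.
For each production, add variants omitting each subset of nullable occurrences: S → R ( Q gives R ( Q | ( Q.

S ::= ( | R ( Q | ( Q | * | ) Q; Q ::= ( id | + T ( | ( | S; T ::= ) id; R ::= ) * | + | id +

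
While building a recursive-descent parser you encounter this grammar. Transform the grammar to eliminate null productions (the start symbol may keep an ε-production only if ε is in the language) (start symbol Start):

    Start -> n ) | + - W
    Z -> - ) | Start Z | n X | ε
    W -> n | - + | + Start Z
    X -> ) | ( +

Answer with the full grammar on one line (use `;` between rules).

Nullable nonterminals: {Z}.
ε ∉ L(G), so no ε-production is kept.
Add the nullable-subset variants: Z → Start Z gives Start Z | Start. W → + Start Z gives + Start Z | + Start.

Start -> n ) | + - W; Z -> - ) | Start Z | Start | n X; W -> n | - + | + Start Z | + Start; X -> ) | ( +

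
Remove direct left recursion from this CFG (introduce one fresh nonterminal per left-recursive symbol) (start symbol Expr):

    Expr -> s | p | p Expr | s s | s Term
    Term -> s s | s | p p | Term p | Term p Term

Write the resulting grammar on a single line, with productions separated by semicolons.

Expr -> s | p | p Expr | s s | s Term; Term -> s s Term1 | s Term1 | p p Term1; Term1 -> p Term1 | p Term Term1 | ε

Directly left-recursive nonterminal: Term.
For Term: α = {p, p Term}, β = {s s, s, p p}. Rewrite as Term → β Term1 and Term1 → α Term1 | ε.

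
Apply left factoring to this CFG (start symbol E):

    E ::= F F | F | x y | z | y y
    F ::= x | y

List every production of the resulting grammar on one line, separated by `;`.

E has alternatives sharing prefix 'F': factor to E → F E' with E' → F | ε.

E ::= x y | z | y y | F E'; F ::= x | y; E' ::= F | ε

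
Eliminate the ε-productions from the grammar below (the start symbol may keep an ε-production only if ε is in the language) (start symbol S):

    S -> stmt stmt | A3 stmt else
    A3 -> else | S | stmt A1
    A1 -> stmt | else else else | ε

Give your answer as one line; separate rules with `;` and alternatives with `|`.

Nullable set = {A1}.
ε ∉ L(G), so no ε-production is kept.
For each production, add variants omitting each subset of nullable occurrences: A3 → stmt A1 gives stmt A1 | stmt.

S -> stmt stmt | A3 stmt else; A3 -> else | S | stmt A1 | stmt; A1 -> stmt | else else else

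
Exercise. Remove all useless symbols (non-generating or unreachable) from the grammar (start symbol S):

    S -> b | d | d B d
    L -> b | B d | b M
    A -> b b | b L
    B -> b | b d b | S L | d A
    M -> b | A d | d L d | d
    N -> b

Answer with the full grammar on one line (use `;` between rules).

S -> b | d | d B d; L -> b | B d | b M; A -> b b | b L; B -> b | b d b | S L | d A; M -> b | A d | d L d | d

Generating nonterminals: {A, B, L, M, N, S}.
Reachable from S after that: {A, B, L, M, S}.
Removed useless symbols: {N} and every production mentioning them.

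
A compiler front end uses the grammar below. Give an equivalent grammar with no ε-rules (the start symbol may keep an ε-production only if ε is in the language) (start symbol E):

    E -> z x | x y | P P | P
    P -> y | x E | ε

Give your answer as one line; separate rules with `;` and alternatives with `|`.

E -> z x | x y | P P | P | ε; P -> y | x E | x

Nullable nonterminals: {E, P}.
ε ∈ L(G) since E is nullable, so keep E → ε.
Add the nullable-subset variants: E → P P gives P P | P. P → x E gives x E | x.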